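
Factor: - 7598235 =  - 3^1*5^1*17^1*83^1*359^1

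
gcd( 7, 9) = 1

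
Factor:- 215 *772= - 2^2*5^1* 43^1*193^1 = - 165980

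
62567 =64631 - 2064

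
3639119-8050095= - 4410976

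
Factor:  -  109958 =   -  2^1*54979^1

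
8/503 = 8/503 = 0.02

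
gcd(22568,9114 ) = 434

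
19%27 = 19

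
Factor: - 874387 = - 874387^1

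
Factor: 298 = 2^1*149^1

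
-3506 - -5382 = 1876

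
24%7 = 3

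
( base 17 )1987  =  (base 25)C67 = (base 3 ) 101111121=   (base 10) 7657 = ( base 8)16751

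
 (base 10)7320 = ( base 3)101001010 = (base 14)294C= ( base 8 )16230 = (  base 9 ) 11033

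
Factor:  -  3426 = - 2^1 * 3^1*571^1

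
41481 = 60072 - 18591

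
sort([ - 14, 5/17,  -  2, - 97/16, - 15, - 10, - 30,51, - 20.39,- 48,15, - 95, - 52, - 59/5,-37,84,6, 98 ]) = [ - 95, - 52,-48, - 37, -30, - 20.39 , - 15, - 14,-59/5 ,  -  10, - 97/16, - 2,5/17,6, 15,  51 , 84,98 ] 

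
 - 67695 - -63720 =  - 3975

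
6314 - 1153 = 5161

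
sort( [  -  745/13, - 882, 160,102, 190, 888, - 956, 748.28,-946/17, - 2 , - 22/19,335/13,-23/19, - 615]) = [ - 956,  -  882, - 615, - 745/13, - 946/17, - 2, - 23/19, - 22/19, 335/13, 102,160, 190 , 748.28,888]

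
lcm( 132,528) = 528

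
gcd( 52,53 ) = 1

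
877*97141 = 85192657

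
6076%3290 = 2786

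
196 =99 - - 97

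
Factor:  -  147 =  - 3^1*7^2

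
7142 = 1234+5908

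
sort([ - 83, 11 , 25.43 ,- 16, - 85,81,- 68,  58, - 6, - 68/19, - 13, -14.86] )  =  [ - 85, -83,-68 , - 16, - 14.86,  -  13,-6, - 68/19, 11,  25.43, 58,81] 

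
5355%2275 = 805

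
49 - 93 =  - 44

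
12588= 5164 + 7424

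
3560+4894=8454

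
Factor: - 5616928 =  - 2^5*191^1*919^1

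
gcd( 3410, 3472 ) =62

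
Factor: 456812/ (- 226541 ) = - 2^2 *7^( - 1 )*32363^ ( - 1 )*114203^1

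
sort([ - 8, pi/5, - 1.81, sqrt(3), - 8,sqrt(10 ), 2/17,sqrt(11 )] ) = [ - 8, - 8,-1.81, 2/17,pi/5, sqrt( 3 ),  sqrt( 10), sqrt(11) ] 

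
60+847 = 907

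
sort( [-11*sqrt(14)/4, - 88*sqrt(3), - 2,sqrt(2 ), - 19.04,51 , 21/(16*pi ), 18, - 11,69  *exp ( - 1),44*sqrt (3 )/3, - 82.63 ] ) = [-88*sqrt(3),  -  82.63, - 19.04  , - 11, - 11*sqrt( 14)/4 ,  -  2,21/( 16*pi),sqrt(2 ),18, 69*exp( - 1 ), 44*sqrt(3) /3,51] 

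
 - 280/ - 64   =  35/8=   4.38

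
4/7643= 4/7643 = 0.00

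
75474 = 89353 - 13879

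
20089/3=20089/3 = 6696.33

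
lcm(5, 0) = 0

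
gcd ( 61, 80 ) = 1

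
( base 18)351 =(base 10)1063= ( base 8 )2047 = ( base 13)63a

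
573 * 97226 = 55710498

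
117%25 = 17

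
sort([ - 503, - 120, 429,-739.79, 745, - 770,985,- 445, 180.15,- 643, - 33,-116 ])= [ - 770, - 739.79,-643, - 503, -445, - 120, - 116, - 33, 180.15, 429, 745 , 985 ]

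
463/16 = 28 + 15/16= 28.94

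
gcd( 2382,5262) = 6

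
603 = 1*603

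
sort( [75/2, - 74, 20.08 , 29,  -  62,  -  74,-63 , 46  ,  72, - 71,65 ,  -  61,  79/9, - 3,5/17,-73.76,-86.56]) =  [ - 86.56,  -  74, - 74, - 73.76, - 71, -63,  -  62 ,-61, - 3, 5/17, 79/9, 20.08, 29, 75/2,46,65, 72]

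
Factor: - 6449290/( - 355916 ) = 3224645/177958 = 2^( - 1 )* 5^1*11^( -1)*17^1*59^1*643^1*8089^( - 1 ) 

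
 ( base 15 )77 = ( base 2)1110000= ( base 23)4k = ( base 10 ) 112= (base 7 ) 220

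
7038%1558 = 806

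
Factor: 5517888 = 2^6*3^1*29^1*991^1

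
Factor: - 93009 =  -3^1 * 7^1 * 43^1*103^1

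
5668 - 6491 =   -  823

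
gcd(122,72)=2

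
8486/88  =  4243/44 = 96.43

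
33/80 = 33/80 = 0.41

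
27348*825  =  22562100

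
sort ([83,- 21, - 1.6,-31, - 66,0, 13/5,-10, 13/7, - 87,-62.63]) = [ - 87, -66, - 62.63, - 31,-21, - 10,  -  1.6, 0,13/7 , 13/5 , 83] 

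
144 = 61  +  83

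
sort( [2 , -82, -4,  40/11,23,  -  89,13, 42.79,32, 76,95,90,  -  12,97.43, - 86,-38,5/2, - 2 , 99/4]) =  [-89, - 86, - 82,  -  38, - 12, -4, - 2, 2, 5/2,40/11,  13, 23, 99/4,32, 42.79,76,  90, 95, 97.43]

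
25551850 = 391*65350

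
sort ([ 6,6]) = [ 6,6]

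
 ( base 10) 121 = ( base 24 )51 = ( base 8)171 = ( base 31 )3s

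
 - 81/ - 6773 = 81/6773 = 0.01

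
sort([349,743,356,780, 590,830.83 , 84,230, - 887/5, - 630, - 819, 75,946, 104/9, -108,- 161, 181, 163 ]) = [- 819, - 630,- 887/5,  -  161, - 108 , 104/9,75, 84,  163, 181,230,349, 356,590,743,780,830.83,946]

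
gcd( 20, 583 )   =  1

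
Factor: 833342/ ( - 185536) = - 2^(-5)*13^( -1) * 31^1 * 223^( - 1 )*13441^1 =- 416671/92768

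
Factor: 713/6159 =3^(-1 )*23^1*31^1*2053^(-1)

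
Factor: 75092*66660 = 5005632720 =2^4*3^1 * 5^1*11^1*101^1 * 18773^1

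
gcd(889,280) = 7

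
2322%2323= 2322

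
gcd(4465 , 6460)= 95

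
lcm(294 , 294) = 294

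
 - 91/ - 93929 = 91/93929= 0.00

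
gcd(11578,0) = 11578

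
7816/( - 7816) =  - 1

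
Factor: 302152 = 2^3*179^1  *211^1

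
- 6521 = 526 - 7047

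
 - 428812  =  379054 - 807866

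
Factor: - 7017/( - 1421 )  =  3^1*7^( - 2 )*29^(-1)*2339^1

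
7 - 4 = 3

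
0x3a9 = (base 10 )937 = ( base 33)SD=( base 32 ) T9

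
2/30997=2/30997   =  0.00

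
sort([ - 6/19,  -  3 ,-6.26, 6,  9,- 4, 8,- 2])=[ - 6.26, - 4, - 3, - 2 , -6/19,6,8,9 ] 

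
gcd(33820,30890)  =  10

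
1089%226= 185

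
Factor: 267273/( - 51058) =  - 513/98 = - 2^( - 1 )*3^3*7^(-2)*19^1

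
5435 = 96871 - 91436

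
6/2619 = 2/873 = 0.00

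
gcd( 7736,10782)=2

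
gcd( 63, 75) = 3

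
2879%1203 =473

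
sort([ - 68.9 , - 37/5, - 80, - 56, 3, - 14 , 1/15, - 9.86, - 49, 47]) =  [ - 80, - 68.9,  -  56, - 49,  -  14  , - 9.86, - 37/5, 1/15,3,47 ]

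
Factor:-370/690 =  - 3^( - 1 )*23^( - 1)*37^1 = - 37/69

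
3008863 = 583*5161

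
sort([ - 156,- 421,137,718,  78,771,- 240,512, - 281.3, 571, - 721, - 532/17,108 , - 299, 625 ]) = [ - 721, - 421, - 299,-281.3, - 240 ,-156,- 532/17,78, 108 , 137,512,571,625,718 , 771] 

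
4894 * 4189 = 20500966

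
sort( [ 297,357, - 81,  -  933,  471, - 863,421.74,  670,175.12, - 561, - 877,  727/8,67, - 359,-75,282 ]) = [  -  933, - 877 ,-863,-561,-359, - 81, - 75, 67,727/8 , 175.12,282,297,357, 421.74,471,670]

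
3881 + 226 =4107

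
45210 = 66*685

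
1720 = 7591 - 5871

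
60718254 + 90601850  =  151320104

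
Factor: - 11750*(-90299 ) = 2^1*5^3*11^1*47^1*8209^1= 1061013250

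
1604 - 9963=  -8359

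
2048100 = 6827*300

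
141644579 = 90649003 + 50995576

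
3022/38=1511/19 = 79.53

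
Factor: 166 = 2^1*83^1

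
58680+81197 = 139877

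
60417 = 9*6713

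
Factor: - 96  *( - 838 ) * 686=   2^7*3^1*7^3*419^1 = 55187328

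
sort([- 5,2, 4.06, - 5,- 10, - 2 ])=[ - 10, - 5, - 5, - 2, 2, 4.06 ] 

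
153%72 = 9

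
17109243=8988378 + 8120865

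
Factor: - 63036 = - 2^2*3^2*17^1*103^1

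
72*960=69120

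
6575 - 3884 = 2691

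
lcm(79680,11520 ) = 956160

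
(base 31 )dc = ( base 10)415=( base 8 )637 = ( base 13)25C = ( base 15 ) 1CA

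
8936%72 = 8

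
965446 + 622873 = 1588319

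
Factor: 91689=3^1 * 13^1 * 2351^1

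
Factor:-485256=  - 2^3*3^1*20219^1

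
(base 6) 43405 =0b1011101011101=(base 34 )55V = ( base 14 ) 2273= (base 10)5981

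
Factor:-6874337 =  - 73^1*94169^1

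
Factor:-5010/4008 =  - 2^(-2)*5^1= -5/4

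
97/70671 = 97/70671  =  0.00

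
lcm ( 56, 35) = 280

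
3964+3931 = 7895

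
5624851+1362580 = 6987431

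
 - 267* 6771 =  - 1807857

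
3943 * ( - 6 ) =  - 23658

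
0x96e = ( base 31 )2fr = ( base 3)10022102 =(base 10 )2414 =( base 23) 4CM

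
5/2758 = 5/2758=0.00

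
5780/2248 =2 + 321/562 =2.57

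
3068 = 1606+1462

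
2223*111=246753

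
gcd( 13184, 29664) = 3296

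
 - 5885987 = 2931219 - 8817206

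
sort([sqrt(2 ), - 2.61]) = [-2.61,sqrt(2)]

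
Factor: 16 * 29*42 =19488 = 2^5*3^1 * 7^1*29^1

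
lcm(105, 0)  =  0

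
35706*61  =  2178066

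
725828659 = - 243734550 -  - 969563209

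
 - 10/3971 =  - 10/3971=- 0.00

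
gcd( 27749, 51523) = 1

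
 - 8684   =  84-8768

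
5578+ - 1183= 4395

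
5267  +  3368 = 8635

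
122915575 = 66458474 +56457101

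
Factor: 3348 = 2^2*3^3*31^1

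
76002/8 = 9500 + 1/4 = 9500.25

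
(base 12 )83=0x63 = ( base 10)99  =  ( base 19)54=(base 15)69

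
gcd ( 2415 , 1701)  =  21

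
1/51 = 1/51 = 0.02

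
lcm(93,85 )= 7905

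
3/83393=3/83393 = 0.00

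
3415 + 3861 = 7276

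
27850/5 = 5570 = 5570.00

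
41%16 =9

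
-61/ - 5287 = 61/5287= 0.01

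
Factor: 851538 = 2^1*3^1*347^1*409^1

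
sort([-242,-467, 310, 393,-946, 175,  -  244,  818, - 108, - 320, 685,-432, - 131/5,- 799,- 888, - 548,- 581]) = [-946, - 888, - 799, - 581,-548,-467 , - 432,-320, - 244,-242 , - 108,-131/5,175,310,  393, 685, 818]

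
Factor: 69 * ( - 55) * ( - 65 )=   3^1*5^2 * 11^1*13^1*23^1 = 246675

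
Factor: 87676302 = 2^1* 3^1*7^1*2087531^1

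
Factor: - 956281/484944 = -2^(-4) * 3^(-1) *10103^( - 1) * 956281^1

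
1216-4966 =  - 3750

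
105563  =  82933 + 22630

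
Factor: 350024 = 2^3*43753^1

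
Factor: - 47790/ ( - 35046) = 3^1*5^1*11^(-1 )=15/11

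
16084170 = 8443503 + 7640667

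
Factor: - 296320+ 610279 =3^1 * 229^1 * 457^1 = 313959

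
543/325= 543/325 = 1.67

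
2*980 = 1960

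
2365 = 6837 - 4472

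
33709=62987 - 29278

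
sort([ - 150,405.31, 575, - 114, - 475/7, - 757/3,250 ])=[ -757/3, - 150, - 114, - 475/7, 250, 405.31,575]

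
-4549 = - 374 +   -  4175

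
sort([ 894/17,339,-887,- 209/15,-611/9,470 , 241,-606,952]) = [  -  887 ,  -  606,- 611/9 , - 209/15, 894/17,241,  339,470, 952 ]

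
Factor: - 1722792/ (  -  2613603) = 2^3*23^1*67^( - 1)*3121^1*13003^(- 1 ) = 574264/871201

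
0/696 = 0 = 0.00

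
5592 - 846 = 4746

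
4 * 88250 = 353000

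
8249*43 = 354707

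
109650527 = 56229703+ 53420824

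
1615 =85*19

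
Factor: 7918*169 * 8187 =2^1*3^1*13^2 * 37^1*107^1*2729^1 = 10955368554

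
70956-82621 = -11665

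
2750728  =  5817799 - 3067071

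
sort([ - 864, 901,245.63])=[ - 864, 245.63,901 ]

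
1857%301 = 51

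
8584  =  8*1073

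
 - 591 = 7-598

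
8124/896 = 9+15/224 = 9.07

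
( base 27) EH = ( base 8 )613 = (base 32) CB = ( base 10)395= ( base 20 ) jf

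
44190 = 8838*5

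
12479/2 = 12479/2 = 6239.50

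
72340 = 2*36170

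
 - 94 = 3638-3732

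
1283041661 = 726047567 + 556994094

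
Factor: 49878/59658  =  3^1*17^1*61^( - 1 ) = 51/61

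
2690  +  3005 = 5695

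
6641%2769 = 1103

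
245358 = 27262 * 9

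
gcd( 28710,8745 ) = 165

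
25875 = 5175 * 5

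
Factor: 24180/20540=3^1*31^1 * 79^(  -  1) = 93/79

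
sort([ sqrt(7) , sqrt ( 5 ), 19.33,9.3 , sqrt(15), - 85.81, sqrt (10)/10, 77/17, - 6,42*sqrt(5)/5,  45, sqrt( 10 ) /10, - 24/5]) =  [ - 85.81, - 6  , - 24/5,sqrt (10)/10,sqrt(  10)/10,sqrt(5 ),sqrt( 7),sqrt(15),  77/17, 9.3,42*sqrt(5) /5,19.33, 45 ] 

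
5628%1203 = 816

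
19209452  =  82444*233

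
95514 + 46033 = 141547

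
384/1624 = 48/203 =0.24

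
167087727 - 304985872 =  - 137898145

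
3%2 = 1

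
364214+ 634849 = 999063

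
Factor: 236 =2^2*59^1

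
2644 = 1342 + 1302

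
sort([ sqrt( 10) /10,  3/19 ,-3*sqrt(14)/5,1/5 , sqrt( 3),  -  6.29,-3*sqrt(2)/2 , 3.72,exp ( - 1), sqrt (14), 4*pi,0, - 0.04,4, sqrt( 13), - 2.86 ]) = [ - 6.29,-2.86,  -  3*sqrt( 14)/5 , -3*sqrt(2 ) /2,-0.04,  0,3/19, 1/5,sqrt( 10)/10, exp( - 1) , sqrt( 3 ),sqrt( 13 ) , 3.72,sqrt( 14 ), 4,4*pi]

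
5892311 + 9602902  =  15495213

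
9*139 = 1251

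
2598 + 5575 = 8173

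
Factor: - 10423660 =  - 2^2 * 5^1*13^1*47^1*853^1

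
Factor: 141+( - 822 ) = -3^1*227^1 = - 681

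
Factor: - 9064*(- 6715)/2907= 3580280/171 = 2^3*3^( - 2)*5^1*11^1*19^( - 1)*79^1*103^1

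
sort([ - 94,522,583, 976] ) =[-94, 522,583, 976 ]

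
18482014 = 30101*614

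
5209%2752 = 2457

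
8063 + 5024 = 13087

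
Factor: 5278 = 2^1*7^1* 13^1*29^1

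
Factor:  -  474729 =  - 3^1*158243^1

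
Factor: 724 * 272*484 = 2^8*11^2*17^1*181^1 = 95313152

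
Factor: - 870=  - 2^1*3^1*5^1*29^1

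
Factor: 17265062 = 2^1 * 8632531^1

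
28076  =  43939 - 15863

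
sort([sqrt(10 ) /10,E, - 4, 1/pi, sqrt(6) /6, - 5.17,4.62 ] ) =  [ - 5.17, - 4,sqrt( 10) /10,1/pi,sqrt( 6 )/6, E,4.62 ] 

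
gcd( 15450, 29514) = 6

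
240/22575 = 16/1505= 0.01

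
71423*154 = 10999142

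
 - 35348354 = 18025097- 53373451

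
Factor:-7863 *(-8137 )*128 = 8189597568 = 2^7*3^1*79^1*103^1*2621^1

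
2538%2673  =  2538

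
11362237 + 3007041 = 14369278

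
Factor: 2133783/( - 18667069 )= - 3^6*59^(-1) * 2927^1*316391^( - 1)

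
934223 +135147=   1069370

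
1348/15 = 89+13/15 = 89.87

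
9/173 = 9/173= 0.05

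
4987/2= 2493 +1/2 =2493.50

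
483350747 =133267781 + 350082966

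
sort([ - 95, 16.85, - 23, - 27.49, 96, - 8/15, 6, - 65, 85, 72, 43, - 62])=[ - 95, - 65, - 62, - 27.49, - 23, - 8/15, 6, 16.85,43,  72,  85, 96 ]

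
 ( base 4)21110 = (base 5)4341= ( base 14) 308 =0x254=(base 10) 596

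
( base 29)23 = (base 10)61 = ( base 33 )1S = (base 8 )75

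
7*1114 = 7798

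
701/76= 9+17/76 = 9.22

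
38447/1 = 38447 = 38447.00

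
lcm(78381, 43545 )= 391905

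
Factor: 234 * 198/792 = 117/2 = 2^( - 1) * 3^2*13^1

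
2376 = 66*36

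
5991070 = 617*9710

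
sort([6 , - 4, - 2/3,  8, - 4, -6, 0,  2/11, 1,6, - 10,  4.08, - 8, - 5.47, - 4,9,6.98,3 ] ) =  [  -  10 , - 8, - 6, - 5.47, - 4, - 4, -4, - 2/3, 0,  2/11,  1, 3, 4.08, 6,6,6.98,  8,9]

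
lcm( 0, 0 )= 0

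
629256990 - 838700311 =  - 209443321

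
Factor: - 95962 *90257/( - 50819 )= 8661242234/50819=2^1*43^1*89^( - 1 )*571^(  -  1 )*2099^1*47981^1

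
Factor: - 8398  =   - 2^1  *  13^1*17^1 * 19^1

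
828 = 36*23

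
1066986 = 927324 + 139662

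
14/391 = 14/391  =  0.04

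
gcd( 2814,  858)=6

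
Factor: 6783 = 3^1*7^1*17^1*19^1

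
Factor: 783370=2^1*5^1*7^1 * 19^2 * 31^1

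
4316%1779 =758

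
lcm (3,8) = 24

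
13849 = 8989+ 4860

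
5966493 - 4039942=1926551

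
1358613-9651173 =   -  8292560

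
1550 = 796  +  754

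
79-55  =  24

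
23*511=11753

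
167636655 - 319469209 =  - 151832554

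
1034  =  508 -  - 526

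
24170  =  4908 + 19262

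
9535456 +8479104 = 18014560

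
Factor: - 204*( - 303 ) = 61812 = 2^2*3^2*17^1*101^1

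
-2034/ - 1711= 2034/1711=1.19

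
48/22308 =4/1859 = 0.00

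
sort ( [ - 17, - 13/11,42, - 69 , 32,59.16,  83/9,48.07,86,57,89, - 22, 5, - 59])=[ - 69 ,  -  59, - 22, - 17, -13/11, 5, 83/9,32,42, 48.07,57, 59.16,86 , 89 ]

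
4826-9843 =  - 5017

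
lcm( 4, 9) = 36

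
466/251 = 1 + 215/251 = 1.86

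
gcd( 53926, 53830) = 2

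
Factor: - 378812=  - 2^2*7^1*83^1*163^1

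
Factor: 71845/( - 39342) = -2^( -1) *3^(-1)*5^1*79^(-1)*83^( - 1)*14369^1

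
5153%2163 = 827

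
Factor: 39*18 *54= 37908=2^2*3^6*13^1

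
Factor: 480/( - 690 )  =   - 16/23 = - 2^4*23^(  -  1) 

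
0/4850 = 0 = 0.00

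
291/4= 291/4=72.75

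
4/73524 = 1/18381 = 0.00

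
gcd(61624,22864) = 8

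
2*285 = 570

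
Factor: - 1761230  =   - 2^1 * 5^1 * 176123^1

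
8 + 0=8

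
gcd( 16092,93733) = 1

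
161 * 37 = 5957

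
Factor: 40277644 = 2^2*11^1 * 19^1 * 48179^1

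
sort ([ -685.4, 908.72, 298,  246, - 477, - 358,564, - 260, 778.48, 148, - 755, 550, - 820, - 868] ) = [ - 868,-820,-755,  -  685.4, - 477, - 358, - 260,148 , 246 , 298,550, 564,778.48,908.72 ]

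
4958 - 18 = 4940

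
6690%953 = 19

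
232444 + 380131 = 612575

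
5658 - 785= 4873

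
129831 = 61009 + 68822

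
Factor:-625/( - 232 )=2^ ( - 3)*5^4*29^( - 1 )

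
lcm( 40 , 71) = 2840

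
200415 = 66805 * 3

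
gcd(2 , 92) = 2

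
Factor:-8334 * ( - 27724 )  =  2^3*  3^2*29^1*239^1 *463^1  =  231051816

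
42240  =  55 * 768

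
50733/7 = 50733/7 = 7247.57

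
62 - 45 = 17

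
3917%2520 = 1397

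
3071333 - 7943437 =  - 4872104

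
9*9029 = 81261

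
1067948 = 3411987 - 2344039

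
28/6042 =14/3021 = 0.00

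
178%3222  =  178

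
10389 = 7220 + 3169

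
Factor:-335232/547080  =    -  2^4 * 3^2*5^ ( - 1 )*47^( - 1) = - 144/235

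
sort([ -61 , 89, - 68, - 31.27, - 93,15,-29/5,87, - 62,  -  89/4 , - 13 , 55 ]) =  [  -  93, - 68, - 62, - 61 , - 31.27 ,-89/4, - 13, - 29/5, 15 , 55,87, 89 ]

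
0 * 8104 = 0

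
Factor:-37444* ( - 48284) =1807946096 = 2^4 *11^1 *23^1 * 37^1 *12071^1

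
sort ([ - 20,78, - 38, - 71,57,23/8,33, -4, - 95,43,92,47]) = [ - 95 ,  -  71, - 38,  -  20, - 4, 23/8,33,43,47,57,78, 92 ] 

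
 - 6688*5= - 33440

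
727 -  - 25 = 752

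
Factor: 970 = 2^1*5^1 *97^1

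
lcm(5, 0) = 0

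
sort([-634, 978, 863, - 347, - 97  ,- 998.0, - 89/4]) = [-998.0, - 634,  -  347,  -  97, - 89/4, 863,978] 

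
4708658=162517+4546141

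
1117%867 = 250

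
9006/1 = 9006 = 9006.00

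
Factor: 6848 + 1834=2^1*3^1*1447^1  =  8682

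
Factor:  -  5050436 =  - 2^2*43^1 * 29363^1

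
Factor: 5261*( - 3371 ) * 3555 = -63047324205 = - 3^2 * 5^1*79^1* 3371^1 * 5261^1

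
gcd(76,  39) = 1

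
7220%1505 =1200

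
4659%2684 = 1975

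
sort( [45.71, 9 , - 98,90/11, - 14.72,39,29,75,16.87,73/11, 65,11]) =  [  -  98, - 14.72, 73/11, 90/11, 9 , 11,16.87,29, 39,45.71  ,  65,75 ] 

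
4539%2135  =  269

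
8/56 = 1/7  =  0.14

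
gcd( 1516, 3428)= 4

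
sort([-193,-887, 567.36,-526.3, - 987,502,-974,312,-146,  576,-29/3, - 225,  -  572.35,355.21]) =[ - 987,-974,-887,-572.35,-526.3,-225, - 193, - 146, - 29/3, 312,  355.21,502, 567.36,576 ]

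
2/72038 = 1/36019 = 0.00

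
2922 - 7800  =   - 4878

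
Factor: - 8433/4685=- 3^2 * 5^( - 1 ) = - 9/5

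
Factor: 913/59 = 11^1*59^ ( - 1 )*83^1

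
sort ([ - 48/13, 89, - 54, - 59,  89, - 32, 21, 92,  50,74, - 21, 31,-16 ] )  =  [ - 59, - 54, - 32, - 21, - 16, - 48/13,21, 31,50, 74, 89, 89, 92 ] 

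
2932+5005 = 7937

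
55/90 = 11/18 = 0.61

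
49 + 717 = 766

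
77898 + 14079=91977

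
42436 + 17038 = 59474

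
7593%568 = 209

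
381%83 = 49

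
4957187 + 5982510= 10939697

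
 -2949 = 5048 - 7997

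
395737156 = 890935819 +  - 495198663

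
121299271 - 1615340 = 119683931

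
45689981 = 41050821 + 4639160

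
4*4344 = 17376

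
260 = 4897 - 4637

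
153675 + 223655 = 377330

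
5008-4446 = 562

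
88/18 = 44/9 = 4.89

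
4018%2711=1307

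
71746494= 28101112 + 43645382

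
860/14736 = 215/3684 = 0.06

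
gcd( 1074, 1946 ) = 2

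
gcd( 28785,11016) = 3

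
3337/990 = 3 + 367/990 = 3.37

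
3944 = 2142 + 1802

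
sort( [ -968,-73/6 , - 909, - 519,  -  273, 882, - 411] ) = [  -  968, - 909, - 519, - 411, - 273, - 73/6, 882]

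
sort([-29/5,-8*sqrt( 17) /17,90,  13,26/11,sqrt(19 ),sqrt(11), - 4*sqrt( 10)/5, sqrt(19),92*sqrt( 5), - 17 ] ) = [ - 17,  -  29/5,  -  4*sqrt(10)/5,  -  8*sqrt( 17)/17,26/11, sqrt( 11), sqrt(19),  sqrt( 19 ), 13, 90, 92*sqrt( 5) ] 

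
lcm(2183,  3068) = 113516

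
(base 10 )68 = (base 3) 2112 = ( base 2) 1000100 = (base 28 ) 2C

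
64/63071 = 64/63071 = 0.00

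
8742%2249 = 1995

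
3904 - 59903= - 55999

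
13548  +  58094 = 71642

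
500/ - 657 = -500/657 = - 0.76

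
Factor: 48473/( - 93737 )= -7^(-2)*1913^ ( - 1 )* 48473^1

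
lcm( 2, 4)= 4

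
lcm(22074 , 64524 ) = 838812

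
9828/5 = 9828/5 = 1965.60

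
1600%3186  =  1600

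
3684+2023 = 5707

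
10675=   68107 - 57432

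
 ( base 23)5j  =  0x86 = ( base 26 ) 54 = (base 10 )134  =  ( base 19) 71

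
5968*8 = 47744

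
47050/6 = 23525/3 = 7841.67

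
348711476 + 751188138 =1099899614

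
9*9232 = 83088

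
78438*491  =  38513058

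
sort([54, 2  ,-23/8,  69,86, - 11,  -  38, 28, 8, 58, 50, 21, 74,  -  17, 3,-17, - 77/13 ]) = [-38,-17 , - 17, -11, - 77/13, - 23/8, 2, 3, 8, 21, 28 , 50, 54 , 58, 69,74,86 ]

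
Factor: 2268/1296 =7/4 = 2^(-2)*7^1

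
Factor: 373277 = 283^1*1319^1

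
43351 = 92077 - 48726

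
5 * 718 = 3590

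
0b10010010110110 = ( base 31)9O5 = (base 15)2bb8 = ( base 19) 170C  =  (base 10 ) 9398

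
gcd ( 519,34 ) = 1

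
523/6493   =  523/6493 = 0.08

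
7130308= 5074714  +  2055594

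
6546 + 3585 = 10131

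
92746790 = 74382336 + 18364454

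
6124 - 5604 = 520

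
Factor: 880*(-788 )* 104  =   - 2^9 * 5^1*11^1*13^1 * 197^1  =  -  72117760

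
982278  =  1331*738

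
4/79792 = 1/19948 = 0.00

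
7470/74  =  3735/37=100.95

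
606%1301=606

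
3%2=1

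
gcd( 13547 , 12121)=713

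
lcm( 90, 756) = 3780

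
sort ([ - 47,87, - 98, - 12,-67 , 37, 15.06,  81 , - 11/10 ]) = [ - 98,-67, - 47, - 12 , - 11/10,15.06, 37, 81 , 87]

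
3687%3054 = 633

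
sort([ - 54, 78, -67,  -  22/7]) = [  -  67, - 54,  -  22/7, 78]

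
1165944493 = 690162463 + 475782030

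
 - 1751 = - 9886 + 8135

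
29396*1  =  29396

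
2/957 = 2/957=0.00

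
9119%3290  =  2539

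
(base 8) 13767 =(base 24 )aff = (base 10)6135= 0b1011111110111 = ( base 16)17f7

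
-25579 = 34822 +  - 60401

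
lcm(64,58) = 1856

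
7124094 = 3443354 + 3680740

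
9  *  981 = 8829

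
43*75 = 3225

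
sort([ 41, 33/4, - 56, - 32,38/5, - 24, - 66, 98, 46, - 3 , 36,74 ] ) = [ - 66, - 56,-32, - 24,  -  3,38/5, 33/4 , 36, 41, 46,74 , 98 ]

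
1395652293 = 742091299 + 653560994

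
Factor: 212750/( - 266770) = -575/721=- 5^2*7^( - 1) * 23^1*103^( - 1)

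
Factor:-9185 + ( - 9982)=- 19167= -3^1*6389^1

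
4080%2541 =1539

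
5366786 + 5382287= 10749073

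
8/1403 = 8/1403 =0.01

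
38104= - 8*( - 4763)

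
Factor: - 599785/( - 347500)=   2^( - 2)* 5^( - 3)*863^1 =863/500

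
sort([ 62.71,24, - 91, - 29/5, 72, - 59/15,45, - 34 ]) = [ - 91, - 34, - 29/5, - 59/15,24, 45, 62.71,72]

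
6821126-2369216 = 4451910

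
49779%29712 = 20067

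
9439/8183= 1 +1256/8183 = 1.15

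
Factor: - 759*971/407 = - 3^1 *23^1*37^( - 1)* 971^1 = -  66999/37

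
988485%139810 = 9815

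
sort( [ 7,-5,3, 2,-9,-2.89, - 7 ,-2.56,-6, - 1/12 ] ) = [ - 9, -7,-6, - 5,-2.89,-2.56,- 1/12,  2, 3, 7] 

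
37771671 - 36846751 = 924920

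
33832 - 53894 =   -  20062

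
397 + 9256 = 9653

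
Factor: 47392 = 2^5*1481^1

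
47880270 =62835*762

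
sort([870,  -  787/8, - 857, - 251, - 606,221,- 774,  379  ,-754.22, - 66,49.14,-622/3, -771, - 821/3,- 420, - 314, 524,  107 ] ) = [ - 857, - 774,  -  771,-754.22, - 606  , - 420, - 314, - 821/3, - 251, - 622/3,-787/8, - 66,49.14,  107,221, 379,524, 870 ]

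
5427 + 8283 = 13710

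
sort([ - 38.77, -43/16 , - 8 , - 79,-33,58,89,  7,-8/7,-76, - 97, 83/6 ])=[-97, - 79, - 76,- 38.77, -33, - 8,  -  43/16, - 8/7,7, 83/6,58,89 ]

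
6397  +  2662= 9059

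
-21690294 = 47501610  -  69191904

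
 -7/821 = - 1 + 814/821 = - 0.01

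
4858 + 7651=12509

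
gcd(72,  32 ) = 8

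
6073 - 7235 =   -  1162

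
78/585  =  2/15 = 0.13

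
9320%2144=744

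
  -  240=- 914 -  - 674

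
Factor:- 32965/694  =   - 2^( - 1)*5^1*19^1 = - 95/2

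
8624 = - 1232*( - 7) 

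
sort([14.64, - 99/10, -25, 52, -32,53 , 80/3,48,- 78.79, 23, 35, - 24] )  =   [  -  78.79, - 32, - 25, - 24, - 99/10, 14.64, 23, 80/3, 35, 48,52, 53 ]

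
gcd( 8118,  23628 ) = 66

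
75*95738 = 7180350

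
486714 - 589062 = -102348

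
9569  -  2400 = 7169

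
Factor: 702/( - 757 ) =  - 2^1*3^3*13^1 *757^( - 1 )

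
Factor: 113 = 113^1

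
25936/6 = 4322 +2/3=4322.67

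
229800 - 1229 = 228571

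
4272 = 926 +3346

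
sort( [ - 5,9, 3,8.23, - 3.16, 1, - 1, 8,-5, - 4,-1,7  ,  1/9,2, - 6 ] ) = [ - 6, - 5, - 5,  -  4,-3.16, - 1,-1, 1/9,  1,2,3,7,8, 8.23,9 ] 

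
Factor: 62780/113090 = 2^1*73^1* 263^( - 1) = 146/263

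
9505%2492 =2029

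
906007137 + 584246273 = 1490253410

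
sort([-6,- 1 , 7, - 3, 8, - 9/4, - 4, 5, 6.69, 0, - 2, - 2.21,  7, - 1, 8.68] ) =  [ - 6 , - 4, - 3, - 9/4,  -  2.21, - 2, - 1, - 1, 0, 5, 6.69, 7, 7, 8, 8.68]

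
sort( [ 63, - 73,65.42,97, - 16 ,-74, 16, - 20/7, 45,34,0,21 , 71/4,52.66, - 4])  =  [ - 74, -73, - 16  , - 4,  -  20/7,0 , 16,71/4 , 21,34 , 45,52.66,63,65.42,97 ]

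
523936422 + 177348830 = 701285252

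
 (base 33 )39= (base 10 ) 108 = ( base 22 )4k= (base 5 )413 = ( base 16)6C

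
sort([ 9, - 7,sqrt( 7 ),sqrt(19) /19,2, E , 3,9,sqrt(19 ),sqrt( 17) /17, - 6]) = [ - 7,-6,sqrt (19 )/19,sqrt(17 )/17,  2,sqrt ( 7 ),E,3,sqrt(19), 9,9 ] 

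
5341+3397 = 8738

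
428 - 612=- 184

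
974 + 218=1192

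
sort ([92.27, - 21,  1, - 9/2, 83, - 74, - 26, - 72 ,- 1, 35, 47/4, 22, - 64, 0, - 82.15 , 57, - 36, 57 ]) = [-82.15, - 74, - 72 , - 64,  -  36, - 26,-21,-9/2, - 1,0,1, 47/4,22, 35, 57 , 57 , 83 , 92.27 ] 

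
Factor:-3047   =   - 11^1 * 277^1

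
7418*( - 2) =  - 14836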